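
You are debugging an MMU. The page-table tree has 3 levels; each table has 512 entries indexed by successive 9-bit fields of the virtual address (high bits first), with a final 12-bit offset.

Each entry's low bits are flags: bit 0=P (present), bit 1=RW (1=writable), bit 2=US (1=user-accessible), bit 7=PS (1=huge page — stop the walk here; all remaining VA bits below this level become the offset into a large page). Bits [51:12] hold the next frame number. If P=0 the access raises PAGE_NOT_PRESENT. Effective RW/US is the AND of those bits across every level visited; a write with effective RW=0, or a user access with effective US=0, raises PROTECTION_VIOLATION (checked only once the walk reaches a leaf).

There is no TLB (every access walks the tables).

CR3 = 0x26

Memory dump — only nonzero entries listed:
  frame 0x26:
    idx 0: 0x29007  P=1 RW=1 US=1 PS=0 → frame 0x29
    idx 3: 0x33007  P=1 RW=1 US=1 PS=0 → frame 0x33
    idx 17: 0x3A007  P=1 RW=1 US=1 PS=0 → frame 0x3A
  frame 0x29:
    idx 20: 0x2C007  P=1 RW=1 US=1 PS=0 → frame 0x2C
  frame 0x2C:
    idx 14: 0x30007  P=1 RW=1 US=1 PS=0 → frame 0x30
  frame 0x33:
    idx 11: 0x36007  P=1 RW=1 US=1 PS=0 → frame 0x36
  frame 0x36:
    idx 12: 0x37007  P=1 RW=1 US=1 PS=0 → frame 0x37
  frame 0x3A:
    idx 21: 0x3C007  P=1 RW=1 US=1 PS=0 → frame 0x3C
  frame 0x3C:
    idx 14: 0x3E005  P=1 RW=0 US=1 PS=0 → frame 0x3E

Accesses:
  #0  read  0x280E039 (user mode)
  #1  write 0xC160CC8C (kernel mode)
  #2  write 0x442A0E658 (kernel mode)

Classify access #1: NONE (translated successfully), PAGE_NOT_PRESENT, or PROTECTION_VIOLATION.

Trace:
#0 VA=0x280E039 (r,user):
  L0: frame=0x26 idx=0 entry=0x29007 [P=1 RW=1 US=1 PS=0]
  L1: frame=0x29 idx=20 entry=0x2C007 [P=1 RW=1 US=1 PS=0]
  L2: frame=0x2C idx=14 entry=0x30007 [P=1 RW=1 US=1 PS=0]
  ⇒ phys 0x30039  [3 reads]
#1 VA=0xC160CC8C (w,kernel):
  L0: frame=0x26 idx=3 entry=0x33007 [P=1 RW=1 US=1 PS=0]
  L1: frame=0x33 idx=11 entry=0x36007 [P=1 RW=1 US=1 PS=0]
  L2: frame=0x36 idx=12 entry=0x37007 [P=1 RW=1 US=1 PS=0]
  ⇒ phys 0x37C8C  [3 reads]
#2 VA=0x442A0E658 (w,kernel):
  L0: frame=0x26 idx=17 entry=0x3A007 [P=1 RW=1 US=1 PS=0]
  L1: frame=0x3A idx=21 entry=0x3C007 [P=1 RW=1 US=1 PS=0]
  L2: frame=0x3C idx=14 entry=0x3E005 [P=1 RW=0 US=1 PS=0]
  ✗ PROTECTION_VIOLATION  [3 reads]

Access #1 fault: NONE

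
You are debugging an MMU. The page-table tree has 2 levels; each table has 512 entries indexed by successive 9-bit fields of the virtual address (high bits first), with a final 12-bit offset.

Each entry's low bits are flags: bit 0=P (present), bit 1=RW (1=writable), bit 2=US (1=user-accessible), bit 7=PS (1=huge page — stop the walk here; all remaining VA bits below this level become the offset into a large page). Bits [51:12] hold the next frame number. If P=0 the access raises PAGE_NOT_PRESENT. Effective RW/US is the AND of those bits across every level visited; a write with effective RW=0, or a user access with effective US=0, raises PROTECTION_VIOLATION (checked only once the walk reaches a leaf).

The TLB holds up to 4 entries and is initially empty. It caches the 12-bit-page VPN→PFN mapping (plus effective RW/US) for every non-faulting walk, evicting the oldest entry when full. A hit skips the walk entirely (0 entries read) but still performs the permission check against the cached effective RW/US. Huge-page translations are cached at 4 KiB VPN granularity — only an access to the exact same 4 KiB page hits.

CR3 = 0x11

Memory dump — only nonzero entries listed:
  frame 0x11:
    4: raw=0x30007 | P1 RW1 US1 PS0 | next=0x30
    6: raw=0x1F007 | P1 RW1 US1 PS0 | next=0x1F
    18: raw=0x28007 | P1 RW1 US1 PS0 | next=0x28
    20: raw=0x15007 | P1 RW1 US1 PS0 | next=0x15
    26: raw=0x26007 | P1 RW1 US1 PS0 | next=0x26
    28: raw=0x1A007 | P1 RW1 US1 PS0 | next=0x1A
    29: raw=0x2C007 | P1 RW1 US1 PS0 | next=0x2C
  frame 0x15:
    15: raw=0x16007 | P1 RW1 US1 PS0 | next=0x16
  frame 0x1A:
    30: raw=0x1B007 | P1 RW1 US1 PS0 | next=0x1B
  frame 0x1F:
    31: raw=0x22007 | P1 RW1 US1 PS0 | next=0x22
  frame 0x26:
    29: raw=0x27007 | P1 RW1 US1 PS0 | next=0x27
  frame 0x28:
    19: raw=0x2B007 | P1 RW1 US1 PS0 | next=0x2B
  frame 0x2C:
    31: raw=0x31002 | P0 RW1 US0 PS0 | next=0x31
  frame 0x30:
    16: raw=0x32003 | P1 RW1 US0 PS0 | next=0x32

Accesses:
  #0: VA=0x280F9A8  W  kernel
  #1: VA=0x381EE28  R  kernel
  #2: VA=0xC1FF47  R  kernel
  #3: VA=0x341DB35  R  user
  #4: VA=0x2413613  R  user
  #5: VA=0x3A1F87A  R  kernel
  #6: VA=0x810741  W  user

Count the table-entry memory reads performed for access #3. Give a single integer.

Trace:
#0 VA=0x280F9A8 (w,kernel):
  L0 @0x11[20] → 0x15007  P=1,RW=1,US=1,PS=0
  L1 @0x15[15] → 0x16007  P=1,RW=1,US=1,PS=0
  ✓ 0x169A8  — 2 lookups
#1 VA=0x381EE28 (r,kernel):
  L0 @0x11[28] → 0x1A007  P=1,RW=1,US=1,PS=0
  L1 @0x1A[30] → 0x1B007  P=1,RW=1,US=1,PS=0
  ✓ 0x1BE28  — 2 lookups
#2 VA=0xC1FF47 (r,kernel):
  L0 @0x11[6] → 0x1F007  P=1,RW=1,US=1,PS=0
  L1 @0x1F[31] → 0x22007  P=1,RW=1,US=1,PS=0
  ✓ 0x22F47  — 2 lookups
#3 VA=0x341DB35 (r,user):
  L0 @0x11[26] → 0x26007  P=1,RW=1,US=1,PS=0
  L1 @0x26[29] → 0x27007  P=1,RW=1,US=1,PS=0
  ✓ 0x27B35  — 2 lookups
#4 VA=0x2413613 (r,user):
  L0 @0x11[18] → 0x28007  P=1,RW=1,US=1,PS=0
  L1 @0x28[19] → 0x2B007  P=1,RW=1,US=1,PS=0
  ✓ 0x2B613  — 2 lookups
#5 VA=0x3A1F87A (r,kernel):
  L0 @0x11[29] → 0x2C007  P=1,RW=1,US=1,PS=0
  L1 @0x2C[31] → 0x31002  P=0,RW=1,US=0,PS=0
  ⇒ fault: PAGE_NOT_PRESENT  — 2 lookups
#6 VA=0x810741 (w,user):
  L0 @0x11[4] → 0x30007  P=1,RW=1,US=1,PS=0
  L1 @0x30[16] → 0x32003  P=1,RW=1,US=0,PS=0
  ⇒ fault: PROTECTION_VIOLATION  — 2 lookups

Entries read for #3: 2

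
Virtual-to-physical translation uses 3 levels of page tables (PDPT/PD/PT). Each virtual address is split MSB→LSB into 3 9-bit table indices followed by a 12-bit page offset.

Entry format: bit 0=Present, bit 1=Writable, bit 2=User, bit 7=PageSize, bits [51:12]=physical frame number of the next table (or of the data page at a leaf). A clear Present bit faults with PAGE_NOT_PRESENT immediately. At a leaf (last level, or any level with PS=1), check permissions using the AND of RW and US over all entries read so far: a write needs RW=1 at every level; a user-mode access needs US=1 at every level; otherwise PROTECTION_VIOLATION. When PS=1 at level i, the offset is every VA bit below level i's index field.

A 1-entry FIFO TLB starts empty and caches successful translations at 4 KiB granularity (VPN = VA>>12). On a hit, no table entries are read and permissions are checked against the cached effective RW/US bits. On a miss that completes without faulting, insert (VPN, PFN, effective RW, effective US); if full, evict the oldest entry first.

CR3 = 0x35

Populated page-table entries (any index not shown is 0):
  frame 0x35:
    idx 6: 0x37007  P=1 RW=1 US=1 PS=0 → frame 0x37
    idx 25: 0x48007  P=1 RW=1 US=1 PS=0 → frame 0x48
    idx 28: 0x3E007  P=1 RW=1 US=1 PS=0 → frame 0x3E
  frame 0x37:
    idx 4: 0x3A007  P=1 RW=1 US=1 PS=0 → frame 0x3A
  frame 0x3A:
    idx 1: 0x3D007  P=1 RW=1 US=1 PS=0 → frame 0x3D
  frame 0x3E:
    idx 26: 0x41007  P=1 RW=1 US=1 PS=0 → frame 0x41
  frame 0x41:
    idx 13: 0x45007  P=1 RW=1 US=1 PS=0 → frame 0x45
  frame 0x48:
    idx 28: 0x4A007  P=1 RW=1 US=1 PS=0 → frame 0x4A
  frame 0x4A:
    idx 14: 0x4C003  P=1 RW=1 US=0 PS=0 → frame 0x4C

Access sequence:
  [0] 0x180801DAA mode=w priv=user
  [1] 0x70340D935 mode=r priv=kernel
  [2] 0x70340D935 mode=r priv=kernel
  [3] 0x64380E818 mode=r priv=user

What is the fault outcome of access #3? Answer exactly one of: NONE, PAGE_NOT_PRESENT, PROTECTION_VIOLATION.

Per-access translation:
#0 VA=0x180801DAA (w,user):
  L0 @0x35[6] → 0x37007  P=1,RW=1,US=1,PS=0
  L1 @0x37[4] → 0x3A007  P=1,RW=1,US=1,PS=0
  L2 @0x3A[1] → 0x3D007  P=1,RW=1,US=1,PS=0
  → PA=0x3DDAA  (3 entries read)
#1 VA=0x70340D935 (r,kernel):
  L0 @0x35[28] → 0x3E007  P=1,RW=1,US=1,PS=0
  L1 @0x3E[26] → 0x41007  P=1,RW=1,US=1,PS=0
  L2 @0x41[13] → 0x45007  P=1,RW=1,US=1,PS=0
  → PA=0x45935  (3 entries read)
#2 VA=0x70340D935 (r,kernel):
  TLB hit vpn=0x70340D → PA=0x45935
#3 VA=0x64380E818 (r,user):
  L0 @0x35[25] → 0x48007  P=1,RW=1,US=1,PS=0
  L1 @0x48[28] → 0x4A007  P=1,RW=1,US=1,PS=0
  L2 @0x4A[14] → 0x4C003  P=1,RW=1,US=0,PS=0
  → PROTECTION_VIOLATION  (3 entries read)

Access #3 fault: PROTECTION_VIOLATION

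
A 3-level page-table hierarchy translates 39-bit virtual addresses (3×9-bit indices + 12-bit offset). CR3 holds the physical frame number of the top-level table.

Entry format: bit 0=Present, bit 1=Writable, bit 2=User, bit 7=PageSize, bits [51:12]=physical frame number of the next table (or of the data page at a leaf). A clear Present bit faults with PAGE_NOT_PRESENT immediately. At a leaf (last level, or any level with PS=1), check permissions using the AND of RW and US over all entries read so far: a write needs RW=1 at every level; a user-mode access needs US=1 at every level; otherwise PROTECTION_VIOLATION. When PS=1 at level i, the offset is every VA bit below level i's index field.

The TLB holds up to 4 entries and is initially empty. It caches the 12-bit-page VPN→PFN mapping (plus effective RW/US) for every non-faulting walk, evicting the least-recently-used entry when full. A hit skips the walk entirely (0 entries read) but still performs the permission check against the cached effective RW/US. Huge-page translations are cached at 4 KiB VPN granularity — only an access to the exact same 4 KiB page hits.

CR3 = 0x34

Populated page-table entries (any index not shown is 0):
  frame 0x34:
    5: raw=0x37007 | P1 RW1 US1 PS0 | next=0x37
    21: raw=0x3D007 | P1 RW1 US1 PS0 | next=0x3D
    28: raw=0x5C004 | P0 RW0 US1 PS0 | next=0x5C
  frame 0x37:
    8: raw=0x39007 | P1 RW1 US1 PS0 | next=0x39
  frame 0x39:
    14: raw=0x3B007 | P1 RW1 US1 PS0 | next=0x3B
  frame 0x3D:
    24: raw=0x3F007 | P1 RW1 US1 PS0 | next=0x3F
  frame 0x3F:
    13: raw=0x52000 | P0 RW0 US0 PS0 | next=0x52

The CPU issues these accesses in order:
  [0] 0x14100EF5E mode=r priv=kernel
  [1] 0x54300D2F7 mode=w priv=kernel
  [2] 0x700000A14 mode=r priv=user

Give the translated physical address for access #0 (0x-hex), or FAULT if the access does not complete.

Per-access translation:
#0 VA=0x14100EF5E (r,kernel):
  L0: frame=0x34 idx=5 entry=0x37007 [P=1 RW=1 US=1 PS=0]
  L1: frame=0x37 idx=8 entry=0x39007 [P=1 RW=1 US=1 PS=0]
  L2: frame=0x39 idx=14 entry=0x3B007 [P=1 RW=1 US=1 PS=0]
  → PA=0x3BF5E  (3 entries read)
#1 VA=0x54300D2F7 (w,kernel):
  L0: frame=0x34 idx=21 entry=0x3D007 [P=1 RW=1 US=1 PS=0]
  L1: frame=0x3D idx=24 entry=0x3F007 [P=1 RW=1 US=1 PS=0]
  L2: frame=0x3F idx=13 entry=0x52000 [P=0 RW=0 US=0 PS=0]
  ✗ PAGE_NOT_PRESENT  [3 reads]
#2 VA=0x700000A14 (r,user):
  L0: frame=0x34 idx=28 entry=0x5C004 [P=0 RW=0 US=1 PS=0]
  ✗ PAGE_NOT_PRESENT  [1 reads]

Access #0 PA: 0x3BF5E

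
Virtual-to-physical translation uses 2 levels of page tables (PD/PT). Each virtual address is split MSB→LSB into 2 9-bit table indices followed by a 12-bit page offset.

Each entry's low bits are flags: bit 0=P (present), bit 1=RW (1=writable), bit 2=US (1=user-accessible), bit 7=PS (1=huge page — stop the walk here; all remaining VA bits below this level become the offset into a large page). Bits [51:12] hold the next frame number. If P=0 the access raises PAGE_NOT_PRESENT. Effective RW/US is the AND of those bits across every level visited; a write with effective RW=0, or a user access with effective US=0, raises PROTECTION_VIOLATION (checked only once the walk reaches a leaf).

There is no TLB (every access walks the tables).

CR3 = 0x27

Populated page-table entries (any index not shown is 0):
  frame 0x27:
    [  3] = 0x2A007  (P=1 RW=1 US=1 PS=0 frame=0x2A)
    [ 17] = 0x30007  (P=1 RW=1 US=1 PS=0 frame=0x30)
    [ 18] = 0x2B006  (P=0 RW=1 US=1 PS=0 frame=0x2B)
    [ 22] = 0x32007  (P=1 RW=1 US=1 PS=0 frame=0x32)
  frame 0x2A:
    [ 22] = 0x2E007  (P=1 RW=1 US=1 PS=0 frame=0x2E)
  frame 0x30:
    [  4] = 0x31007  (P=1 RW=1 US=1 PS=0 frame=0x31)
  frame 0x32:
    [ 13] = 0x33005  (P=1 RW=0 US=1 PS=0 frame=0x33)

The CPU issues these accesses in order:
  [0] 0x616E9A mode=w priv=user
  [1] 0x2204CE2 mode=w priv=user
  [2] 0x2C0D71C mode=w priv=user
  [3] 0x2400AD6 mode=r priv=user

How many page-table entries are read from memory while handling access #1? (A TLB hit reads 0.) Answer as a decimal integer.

Trace:
#0 VA=0x616E9A (w,user):
  [0] read 0x27 idx=3: raw=0x2A007 flags P=1 W=1 U=1 S=0
  [1] read 0x2A idx=22: raw=0x2E007 flags P=1 W=1 U=1 S=0
  → PA=0x2EE9A  (2 entries read)
#1 VA=0x2204CE2 (w,user):
  [0] read 0x27 idx=17: raw=0x30007 flags P=1 W=1 U=1 S=0
  [1] read 0x30 idx=4: raw=0x31007 flags P=1 W=1 U=1 S=0
  → PA=0x31CE2  (2 entries read)
#2 VA=0x2C0D71C (w,user):
  [0] read 0x27 idx=22: raw=0x32007 flags P=1 W=1 U=1 S=0
  [1] read 0x32 idx=13: raw=0x33005 flags P=1 W=0 U=1 S=0
  ⇒ fault: PROTECTION_VIOLATION  — 2 lookups
#3 VA=0x2400AD6 (r,user):
  [0] read 0x27 idx=18: raw=0x2B006 flags P=0 W=1 U=1 S=0
  ⇒ fault: PAGE_NOT_PRESENT  — 1 lookups

Entries read for #1: 2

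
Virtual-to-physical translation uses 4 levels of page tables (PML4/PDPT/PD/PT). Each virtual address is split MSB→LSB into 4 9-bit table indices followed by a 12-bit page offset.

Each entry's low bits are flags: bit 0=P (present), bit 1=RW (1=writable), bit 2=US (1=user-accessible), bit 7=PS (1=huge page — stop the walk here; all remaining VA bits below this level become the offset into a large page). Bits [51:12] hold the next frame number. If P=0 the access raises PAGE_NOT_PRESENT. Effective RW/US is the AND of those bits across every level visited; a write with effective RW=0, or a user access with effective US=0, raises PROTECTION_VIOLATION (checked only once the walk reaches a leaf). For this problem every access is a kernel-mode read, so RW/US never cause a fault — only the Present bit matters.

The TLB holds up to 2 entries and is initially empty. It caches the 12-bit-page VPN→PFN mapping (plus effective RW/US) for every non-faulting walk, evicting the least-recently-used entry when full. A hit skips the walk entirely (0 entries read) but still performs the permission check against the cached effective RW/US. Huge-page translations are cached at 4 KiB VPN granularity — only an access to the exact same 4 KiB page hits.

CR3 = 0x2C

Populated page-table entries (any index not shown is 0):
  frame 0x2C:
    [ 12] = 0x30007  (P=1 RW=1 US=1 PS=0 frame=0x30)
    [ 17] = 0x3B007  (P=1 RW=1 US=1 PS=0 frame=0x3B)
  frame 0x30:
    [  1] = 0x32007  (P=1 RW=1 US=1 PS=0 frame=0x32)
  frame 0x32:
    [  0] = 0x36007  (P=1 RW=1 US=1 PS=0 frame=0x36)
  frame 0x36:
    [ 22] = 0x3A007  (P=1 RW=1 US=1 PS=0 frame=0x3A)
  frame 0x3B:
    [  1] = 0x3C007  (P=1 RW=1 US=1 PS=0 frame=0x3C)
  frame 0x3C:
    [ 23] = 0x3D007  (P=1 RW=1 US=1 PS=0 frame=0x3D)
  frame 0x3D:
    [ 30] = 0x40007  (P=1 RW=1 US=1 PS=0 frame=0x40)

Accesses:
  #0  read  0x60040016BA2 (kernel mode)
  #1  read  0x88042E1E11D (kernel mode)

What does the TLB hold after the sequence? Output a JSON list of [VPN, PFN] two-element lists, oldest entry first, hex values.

Trace:
#0 VA=0x60040016BA2 (r,kernel):
  [0] read 0x2C idx=12: raw=0x30007 flags P=1 W=1 U=1 S=0
  [1] read 0x30 idx=1: raw=0x32007 flags P=1 W=1 U=1 S=0
  [2] read 0x32 idx=0: raw=0x36007 flags P=1 W=1 U=1 S=0
  [3] read 0x36 idx=22: raw=0x3A007 flags P=1 W=1 U=1 S=0
  ⇒ phys 0x3ABA2  [4 reads]
#1 VA=0x88042E1E11D (r,kernel):
  [0] read 0x2C idx=17: raw=0x3B007 flags P=1 W=1 U=1 S=0
  [1] read 0x3B idx=1: raw=0x3C007 flags P=1 W=1 U=1 S=0
  [2] read 0x3C idx=23: raw=0x3D007 flags P=1 W=1 U=1 S=0
  [3] read 0x3D idx=30: raw=0x40007 flags P=1 W=1 U=1 S=0
  ⇒ phys 0x4011D  [4 reads]

TLB: [["0x60040016", "0x3A"], ["0x88042E1E", "0x40"]]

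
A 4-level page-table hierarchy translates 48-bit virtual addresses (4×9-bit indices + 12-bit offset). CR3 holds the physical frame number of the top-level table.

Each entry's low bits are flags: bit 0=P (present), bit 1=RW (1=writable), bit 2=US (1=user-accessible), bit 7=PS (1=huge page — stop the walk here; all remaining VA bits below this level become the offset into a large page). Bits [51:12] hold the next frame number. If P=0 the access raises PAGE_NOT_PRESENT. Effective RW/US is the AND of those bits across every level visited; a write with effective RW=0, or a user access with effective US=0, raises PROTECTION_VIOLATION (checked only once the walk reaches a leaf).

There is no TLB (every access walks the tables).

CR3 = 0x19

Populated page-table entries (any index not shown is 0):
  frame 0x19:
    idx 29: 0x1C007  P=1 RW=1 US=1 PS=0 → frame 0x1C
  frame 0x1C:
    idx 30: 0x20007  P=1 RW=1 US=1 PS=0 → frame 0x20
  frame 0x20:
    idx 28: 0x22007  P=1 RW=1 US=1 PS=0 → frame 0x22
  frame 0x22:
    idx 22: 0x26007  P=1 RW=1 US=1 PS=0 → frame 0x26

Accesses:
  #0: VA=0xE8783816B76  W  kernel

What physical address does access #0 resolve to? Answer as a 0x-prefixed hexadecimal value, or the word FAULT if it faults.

Per-access translation:
#0 VA=0xE8783816B76 (w,kernel):
  L0 @0x19[29] → 0x1C007  P=1,RW=1,US=1,PS=0
  L1 @0x1C[30] → 0x20007  P=1,RW=1,US=1,PS=0
  L2 @0x20[28] → 0x22007  P=1,RW=1,US=1,PS=0
  L3 @0x22[22] → 0x26007  P=1,RW=1,US=1,PS=0
  ✓ 0x26B76  — 4 lookups

Access #0 PA: 0x26B76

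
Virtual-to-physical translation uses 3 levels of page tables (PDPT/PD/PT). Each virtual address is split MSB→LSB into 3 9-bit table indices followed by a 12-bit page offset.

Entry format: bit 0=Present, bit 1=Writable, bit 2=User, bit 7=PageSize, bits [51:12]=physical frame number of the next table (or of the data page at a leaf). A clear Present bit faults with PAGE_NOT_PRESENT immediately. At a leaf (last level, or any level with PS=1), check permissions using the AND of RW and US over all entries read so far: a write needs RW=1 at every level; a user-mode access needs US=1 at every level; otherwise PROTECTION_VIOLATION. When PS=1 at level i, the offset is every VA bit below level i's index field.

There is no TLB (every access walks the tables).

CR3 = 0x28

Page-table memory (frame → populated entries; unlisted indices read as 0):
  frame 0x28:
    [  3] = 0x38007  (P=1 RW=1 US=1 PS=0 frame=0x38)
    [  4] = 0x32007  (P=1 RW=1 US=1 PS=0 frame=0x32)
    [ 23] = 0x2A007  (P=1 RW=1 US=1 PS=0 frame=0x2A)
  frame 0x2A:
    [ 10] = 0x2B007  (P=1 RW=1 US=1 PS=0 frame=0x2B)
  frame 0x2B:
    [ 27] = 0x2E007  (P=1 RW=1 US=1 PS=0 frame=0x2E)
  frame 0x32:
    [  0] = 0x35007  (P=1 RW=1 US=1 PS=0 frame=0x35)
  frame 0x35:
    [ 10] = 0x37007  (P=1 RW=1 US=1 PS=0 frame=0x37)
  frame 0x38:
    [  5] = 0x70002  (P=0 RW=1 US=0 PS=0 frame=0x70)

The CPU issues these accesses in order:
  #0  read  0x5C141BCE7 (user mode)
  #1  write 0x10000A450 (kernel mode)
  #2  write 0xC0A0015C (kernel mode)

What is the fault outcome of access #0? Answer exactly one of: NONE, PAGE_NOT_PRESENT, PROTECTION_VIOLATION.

Per-access translation:
#0 VA=0x5C141BCE7 (r,user):
  [0] read 0x28 idx=23: raw=0x2A007 flags P=1 W=1 U=1 S=0
  [1] read 0x2A idx=10: raw=0x2B007 flags P=1 W=1 U=1 S=0
  [2] read 0x2B idx=27: raw=0x2E007 flags P=1 W=1 U=1 S=0
  ✓ 0x2ECE7  — 3 lookups
#1 VA=0x10000A450 (w,kernel):
  [0] read 0x28 idx=4: raw=0x32007 flags P=1 W=1 U=1 S=0
  [1] read 0x32 idx=0: raw=0x35007 flags P=1 W=1 U=1 S=0
  [2] read 0x35 idx=10: raw=0x37007 flags P=1 W=1 U=1 S=0
  ✓ 0x37450  — 3 lookups
#2 VA=0xC0A0015C (w,kernel):
  [0] read 0x28 idx=3: raw=0x38007 flags P=1 W=1 U=1 S=0
  [1] read 0x38 idx=5: raw=0x70002 flags P=0 W=1 U=0 S=0
  ⇒ fault: PAGE_NOT_PRESENT  — 2 lookups

Access #0 fault: NONE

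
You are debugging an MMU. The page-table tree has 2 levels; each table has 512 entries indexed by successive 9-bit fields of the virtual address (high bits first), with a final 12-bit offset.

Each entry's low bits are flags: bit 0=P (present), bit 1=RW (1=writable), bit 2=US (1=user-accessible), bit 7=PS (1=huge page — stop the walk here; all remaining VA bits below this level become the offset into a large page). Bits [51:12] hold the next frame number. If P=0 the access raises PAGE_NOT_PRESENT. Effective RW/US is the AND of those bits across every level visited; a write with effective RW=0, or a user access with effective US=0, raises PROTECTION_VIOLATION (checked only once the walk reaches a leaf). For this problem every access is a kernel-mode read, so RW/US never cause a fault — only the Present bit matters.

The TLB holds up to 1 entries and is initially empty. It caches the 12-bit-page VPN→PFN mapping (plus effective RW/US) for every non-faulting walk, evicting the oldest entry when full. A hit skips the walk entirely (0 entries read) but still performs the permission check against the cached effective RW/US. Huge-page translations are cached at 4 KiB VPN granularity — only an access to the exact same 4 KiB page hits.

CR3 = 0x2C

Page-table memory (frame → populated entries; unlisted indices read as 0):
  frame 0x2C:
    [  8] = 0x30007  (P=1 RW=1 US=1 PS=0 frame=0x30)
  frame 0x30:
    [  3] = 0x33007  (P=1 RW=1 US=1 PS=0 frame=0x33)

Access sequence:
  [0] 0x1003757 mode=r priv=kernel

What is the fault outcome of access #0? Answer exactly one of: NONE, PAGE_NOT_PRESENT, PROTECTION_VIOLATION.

Trace:
#0 VA=0x1003757 (r,kernel):
  L0: frame=0x2C idx=8 entry=0x30007 [P=1 RW=1 US=1 PS=0]
  L1: frame=0x30 idx=3 entry=0x33007 [P=1 RW=1 US=1 PS=0]
  ⇒ phys 0x33757  [2 reads]

Access #0 fault: NONE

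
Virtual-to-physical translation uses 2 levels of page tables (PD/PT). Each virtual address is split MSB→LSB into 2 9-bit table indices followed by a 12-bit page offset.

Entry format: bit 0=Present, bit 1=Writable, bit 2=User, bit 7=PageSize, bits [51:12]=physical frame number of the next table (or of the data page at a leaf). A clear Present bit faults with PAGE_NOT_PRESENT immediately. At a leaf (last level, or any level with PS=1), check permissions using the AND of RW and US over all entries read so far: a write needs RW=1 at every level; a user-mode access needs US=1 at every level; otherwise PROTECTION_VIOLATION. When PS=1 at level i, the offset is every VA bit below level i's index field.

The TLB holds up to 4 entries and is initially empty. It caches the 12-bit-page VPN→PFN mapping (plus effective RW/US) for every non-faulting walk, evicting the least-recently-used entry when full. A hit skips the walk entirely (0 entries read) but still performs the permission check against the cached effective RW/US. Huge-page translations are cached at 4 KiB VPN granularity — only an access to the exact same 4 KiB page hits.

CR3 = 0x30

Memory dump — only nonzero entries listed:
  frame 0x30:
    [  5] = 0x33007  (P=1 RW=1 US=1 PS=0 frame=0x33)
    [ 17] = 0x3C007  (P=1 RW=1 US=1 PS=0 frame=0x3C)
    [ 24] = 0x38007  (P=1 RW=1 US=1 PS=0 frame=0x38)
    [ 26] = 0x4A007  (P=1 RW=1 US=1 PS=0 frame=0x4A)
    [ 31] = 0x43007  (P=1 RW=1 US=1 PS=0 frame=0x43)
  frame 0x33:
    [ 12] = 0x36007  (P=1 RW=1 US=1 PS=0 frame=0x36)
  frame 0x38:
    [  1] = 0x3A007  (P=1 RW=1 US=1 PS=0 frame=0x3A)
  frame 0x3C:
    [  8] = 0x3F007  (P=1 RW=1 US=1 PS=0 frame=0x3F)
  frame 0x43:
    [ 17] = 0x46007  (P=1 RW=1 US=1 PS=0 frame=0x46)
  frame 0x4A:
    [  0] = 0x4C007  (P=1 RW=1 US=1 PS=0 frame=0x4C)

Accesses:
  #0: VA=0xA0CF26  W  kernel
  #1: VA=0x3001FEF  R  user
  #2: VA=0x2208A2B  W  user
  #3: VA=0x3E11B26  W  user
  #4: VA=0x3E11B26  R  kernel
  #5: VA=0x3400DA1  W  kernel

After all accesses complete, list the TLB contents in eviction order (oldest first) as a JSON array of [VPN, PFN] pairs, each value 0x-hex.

Trace:
#0 VA=0xA0CF26 (w,kernel):
  lvl0: tbl 0x30, slot 5 ⇒ 0x33007 (P1/RW1/US1/PS0)
  lvl1: tbl 0x33, slot 12 ⇒ 0x36007 (P1/RW1/US1/PS0)
  ✓ 0x36F26  — 2 lookups
#1 VA=0x3001FEF (r,user):
  lvl0: tbl 0x30, slot 24 ⇒ 0x38007 (P1/RW1/US1/PS0)
  lvl1: tbl 0x38, slot 1 ⇒ 0x3A007 (P1/RW1/US1/PS0)
  ✓ 0x3AFEF  — 2 lookups
#2 VA=0x2208A2B (w,user):
  lvl0: tbl 0x30, slot 17 ⇒ 0x3C007 (P1/RW1/US1/PS0)
  lvl1: tbl 0x3C, slot 8 ⇒ 0x3F007 (P1/RW1/US1/PS0)
  ✓ 0x3FA2B  — 2 lookups
#3 VA=0x3E11B26 (w,user):
  lvl0: tbl 0x30, slot 31 ⇒ 0x43007 (P1/RW1/US1/PS0)
  lvl1: tbl 0x43, slot 17 ⇒ 0x46007 (P1/RW1/US1/PS0)
  ✓ 0x46B26  — 2 lookups
#4 VA=0x3E11B26 (r,kernel):
  TLB hit vpn=0x3E11 → PA=0x46B26
#5 VA=0x3400DA1 (w,kernel):
  lvl0: tbl 0x30, slot 26 ⇒ 0x4A007 (P1/RW1/US1/PS0)
  lvl1: tbl 0x4A, slot 0 ⇒ 0x4C007 (P1/RW1/US1/PS0)
  ✓ 0x4CDA1  — 2 lookups

TLB: [["0x3001", "0x3A"], ["0x2208", "0x3F"], ["0x3E11", "0x46"], ["0x3400", "0x4C"]]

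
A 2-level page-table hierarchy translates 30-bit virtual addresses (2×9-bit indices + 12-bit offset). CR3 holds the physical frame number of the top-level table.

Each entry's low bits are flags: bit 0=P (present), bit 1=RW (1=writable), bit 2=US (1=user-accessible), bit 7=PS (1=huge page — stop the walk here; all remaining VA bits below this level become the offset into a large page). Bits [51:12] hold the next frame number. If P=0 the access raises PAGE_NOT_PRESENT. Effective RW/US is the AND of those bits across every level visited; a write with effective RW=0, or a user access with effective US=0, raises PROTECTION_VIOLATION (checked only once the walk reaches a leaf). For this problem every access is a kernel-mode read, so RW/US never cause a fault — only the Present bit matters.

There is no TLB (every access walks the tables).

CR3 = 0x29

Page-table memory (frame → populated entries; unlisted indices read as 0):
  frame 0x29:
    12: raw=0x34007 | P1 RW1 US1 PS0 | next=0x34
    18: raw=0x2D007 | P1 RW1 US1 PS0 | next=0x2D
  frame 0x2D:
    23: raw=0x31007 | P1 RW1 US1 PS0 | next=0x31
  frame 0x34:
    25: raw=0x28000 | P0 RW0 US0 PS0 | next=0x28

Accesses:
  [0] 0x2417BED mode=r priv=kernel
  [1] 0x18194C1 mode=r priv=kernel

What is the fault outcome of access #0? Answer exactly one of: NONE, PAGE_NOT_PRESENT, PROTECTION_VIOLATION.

Per-access translation:
#0 VA=0x2417BED (r,kernel):
  [0] read 0x29 idx=18: raw=0x2D007 flags P=1 W=1 U=1 S=0
  [1] read 0x2D idx=23: raw=0x31007 flags P=1 W=1 U=1 S=0
  ⇒ phys 0x31BED  [2 reads]
#1 VA=0x18194C1 (r,kernel):
  [0] read 0x29 idx=12: raw=0x34007 flags P=1 W=1 U=1 S=0
  [1] read 0x34 idx=25: raw=0x28000 flags P=0 W=0 U=0 S=0
  ✗ PAGE_NOT_PRESENT  [2 reads]

Access #0 fault: NONE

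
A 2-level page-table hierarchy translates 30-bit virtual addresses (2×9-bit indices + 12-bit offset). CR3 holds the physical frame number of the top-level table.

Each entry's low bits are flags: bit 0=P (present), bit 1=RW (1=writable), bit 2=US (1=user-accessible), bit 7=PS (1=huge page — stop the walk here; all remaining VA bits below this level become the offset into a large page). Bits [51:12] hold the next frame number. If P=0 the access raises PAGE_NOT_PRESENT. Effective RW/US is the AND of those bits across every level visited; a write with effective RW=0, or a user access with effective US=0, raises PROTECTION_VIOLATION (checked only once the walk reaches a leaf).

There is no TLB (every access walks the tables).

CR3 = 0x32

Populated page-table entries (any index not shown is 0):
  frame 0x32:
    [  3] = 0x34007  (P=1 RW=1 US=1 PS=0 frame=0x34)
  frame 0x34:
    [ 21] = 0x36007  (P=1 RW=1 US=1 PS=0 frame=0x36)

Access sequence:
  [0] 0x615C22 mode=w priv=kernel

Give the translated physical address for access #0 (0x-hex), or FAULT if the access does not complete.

Per-access translation:
#0 VA=0x615C22 (w,kernel):
  L0: frame=0x32 idx=3 entry=0x34007 [P=1 RW=1 US=1 PS=0]
  L1: frame=0x34 idx=21 entry=0x36007 [P=1 RW=1 US=1 PS=0]
  ⇒ phys 0x36C22  [2 reads]

Access #0 PA: 0x36C22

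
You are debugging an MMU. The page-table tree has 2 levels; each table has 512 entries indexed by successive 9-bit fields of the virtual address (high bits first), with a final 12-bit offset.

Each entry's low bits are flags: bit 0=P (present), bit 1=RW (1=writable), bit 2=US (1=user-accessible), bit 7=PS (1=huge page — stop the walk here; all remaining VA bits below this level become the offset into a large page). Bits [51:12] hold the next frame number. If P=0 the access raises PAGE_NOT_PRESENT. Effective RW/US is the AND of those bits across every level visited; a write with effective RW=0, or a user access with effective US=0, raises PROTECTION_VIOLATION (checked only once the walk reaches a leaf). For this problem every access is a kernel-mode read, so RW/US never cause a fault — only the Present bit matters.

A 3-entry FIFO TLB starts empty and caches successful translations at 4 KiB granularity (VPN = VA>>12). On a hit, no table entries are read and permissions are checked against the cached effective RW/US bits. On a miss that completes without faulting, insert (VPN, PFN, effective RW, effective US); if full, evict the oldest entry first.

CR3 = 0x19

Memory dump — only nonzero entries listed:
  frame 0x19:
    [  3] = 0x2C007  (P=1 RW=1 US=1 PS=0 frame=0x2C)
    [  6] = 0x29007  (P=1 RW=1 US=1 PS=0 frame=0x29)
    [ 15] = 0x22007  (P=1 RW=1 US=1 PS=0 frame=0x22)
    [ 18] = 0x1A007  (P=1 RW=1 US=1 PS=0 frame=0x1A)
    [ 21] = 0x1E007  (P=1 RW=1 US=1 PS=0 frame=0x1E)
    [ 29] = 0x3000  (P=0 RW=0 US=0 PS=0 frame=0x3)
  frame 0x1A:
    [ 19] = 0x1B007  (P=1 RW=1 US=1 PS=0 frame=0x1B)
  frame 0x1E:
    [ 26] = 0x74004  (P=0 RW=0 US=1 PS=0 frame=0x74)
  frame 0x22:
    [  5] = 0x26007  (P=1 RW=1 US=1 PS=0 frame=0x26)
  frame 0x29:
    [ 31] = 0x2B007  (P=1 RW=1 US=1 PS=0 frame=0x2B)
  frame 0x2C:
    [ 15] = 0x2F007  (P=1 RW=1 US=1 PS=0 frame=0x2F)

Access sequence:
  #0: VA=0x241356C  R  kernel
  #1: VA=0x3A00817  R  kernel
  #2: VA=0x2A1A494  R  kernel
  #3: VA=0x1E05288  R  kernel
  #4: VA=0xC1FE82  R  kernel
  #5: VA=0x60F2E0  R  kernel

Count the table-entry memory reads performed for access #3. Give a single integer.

Walk each access:
#0 VA=0x241356C (r,kernel):
  L0 @0x19[18] → 0x1A007  P=1,RW=1,US=1,PS=0
  L1 @0x1A[19] → 0x1B007  P=1,RW=1,US=1,PS=0
  ✓ 0x1B56C  — 2 lookups
#1 VA=0x3A00817 (r,kernel):
  L0 @0x19[29] → 0x3000  P=0,RW=0,US=0,PS=0
  ⇒ fault: PAGE_NOT_PRESENT  — 1 lookups
#2 VA=0x2A1A494 (r,kernel):
  L0 @0x19[21] → 0x1E007  P=1,RW=1,US=1,PS=0
  L1 @0x1E[26] → 0x74004  P=0,RW=0,US=1,PS=0
  ⇒ fault: PAGE_NOT_PRESENT  — 2 lookups
#3 VA=0x1E05288 (r,kernel):
  L0 @0x19[15] → 0x22007  P=1,RW=1,US=1,PS=0
  L1 @0x22[5] → 0x26007  P=1,RW=1,US=1,PS=0
  ✓ 0x26288  — 2 lookups
#4 VA=0xC1FE82 (r,kernel):
  L0 @0x19[6] → 0x29007  P=1,RW=1,US=1,PS=0
  L1 @0x29[31] → 0x2B007  P=1,RW=1,US=1,PS=0
  ✓ 0x2BE82  — 2 lookups
#5 VA=0x60F2E0 (r,kernel):
  L0 @0x19[3] → 0x2C007  P=1,RW=1,US=1,PS=0
  L1 @0x2C[15] → 0x2F007  P=1,RW=1,US=1,PS=0
  ✓ 0x2F2E0  — 2 lookups

Entries read for #3: 2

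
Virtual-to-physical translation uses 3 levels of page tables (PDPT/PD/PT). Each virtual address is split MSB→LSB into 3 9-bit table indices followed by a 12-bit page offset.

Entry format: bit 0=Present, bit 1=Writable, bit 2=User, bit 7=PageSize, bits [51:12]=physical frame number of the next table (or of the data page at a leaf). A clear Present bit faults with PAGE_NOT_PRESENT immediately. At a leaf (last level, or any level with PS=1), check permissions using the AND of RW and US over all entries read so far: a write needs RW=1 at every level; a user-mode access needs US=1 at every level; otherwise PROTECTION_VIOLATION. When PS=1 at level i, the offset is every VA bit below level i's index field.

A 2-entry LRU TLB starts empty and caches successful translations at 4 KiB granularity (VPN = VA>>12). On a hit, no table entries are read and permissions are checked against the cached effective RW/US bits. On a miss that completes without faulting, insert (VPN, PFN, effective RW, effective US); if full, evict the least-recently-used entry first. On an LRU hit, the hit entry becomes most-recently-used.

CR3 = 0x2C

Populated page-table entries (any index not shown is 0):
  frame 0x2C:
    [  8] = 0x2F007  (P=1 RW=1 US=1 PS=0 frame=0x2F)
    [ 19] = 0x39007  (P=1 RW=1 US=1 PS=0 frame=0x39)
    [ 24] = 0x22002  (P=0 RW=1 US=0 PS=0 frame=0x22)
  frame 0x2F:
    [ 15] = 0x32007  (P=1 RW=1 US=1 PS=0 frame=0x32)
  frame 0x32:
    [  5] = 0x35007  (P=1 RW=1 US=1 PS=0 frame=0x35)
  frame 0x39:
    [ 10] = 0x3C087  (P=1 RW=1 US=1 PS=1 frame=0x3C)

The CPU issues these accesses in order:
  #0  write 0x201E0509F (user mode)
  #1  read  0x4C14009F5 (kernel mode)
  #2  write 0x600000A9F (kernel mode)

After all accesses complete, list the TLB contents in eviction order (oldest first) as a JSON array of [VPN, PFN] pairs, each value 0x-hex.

Walk each access:
#0 VA=0x201E0509F (w,user):
  [0] read 0x2C idx=8: raw=0x2F007 flags P=1 W=1 U=1 S=0
  [1] read 0x2F idx=15: raw=0x32007 flags P=1 W=1 U=1 S=0
  [2] read 0x32 idx=5: raw=0x35007 flags P=1 W=1 U=1 S=0
  ⇒ phys 0x3509F  [3 reads]
#1 VA=0x4C14009F5 (r,kernel):
  [0] read 0x2C idx=19: raw=0x39007 flags P=1 W=1 U=1 S=0
  [1] read 0x39 idx=10: raw=0x3C087 flags P=1 W=1 U=1 S=1
  ⇒ phys 0x3C9F5 (huge @L1)  [2 reads]
#2 VA=0x600000A9F (w,kernel):
  [0] read 0x2C idx=24: raw=0x22002 flags P=0 W=1 U=0 S=0
  → PAGE_NOT_PRESENT  (1 entries read)

TLB: [["0x201E05", "0x35"], ["0x4C1400", "0x3C"]]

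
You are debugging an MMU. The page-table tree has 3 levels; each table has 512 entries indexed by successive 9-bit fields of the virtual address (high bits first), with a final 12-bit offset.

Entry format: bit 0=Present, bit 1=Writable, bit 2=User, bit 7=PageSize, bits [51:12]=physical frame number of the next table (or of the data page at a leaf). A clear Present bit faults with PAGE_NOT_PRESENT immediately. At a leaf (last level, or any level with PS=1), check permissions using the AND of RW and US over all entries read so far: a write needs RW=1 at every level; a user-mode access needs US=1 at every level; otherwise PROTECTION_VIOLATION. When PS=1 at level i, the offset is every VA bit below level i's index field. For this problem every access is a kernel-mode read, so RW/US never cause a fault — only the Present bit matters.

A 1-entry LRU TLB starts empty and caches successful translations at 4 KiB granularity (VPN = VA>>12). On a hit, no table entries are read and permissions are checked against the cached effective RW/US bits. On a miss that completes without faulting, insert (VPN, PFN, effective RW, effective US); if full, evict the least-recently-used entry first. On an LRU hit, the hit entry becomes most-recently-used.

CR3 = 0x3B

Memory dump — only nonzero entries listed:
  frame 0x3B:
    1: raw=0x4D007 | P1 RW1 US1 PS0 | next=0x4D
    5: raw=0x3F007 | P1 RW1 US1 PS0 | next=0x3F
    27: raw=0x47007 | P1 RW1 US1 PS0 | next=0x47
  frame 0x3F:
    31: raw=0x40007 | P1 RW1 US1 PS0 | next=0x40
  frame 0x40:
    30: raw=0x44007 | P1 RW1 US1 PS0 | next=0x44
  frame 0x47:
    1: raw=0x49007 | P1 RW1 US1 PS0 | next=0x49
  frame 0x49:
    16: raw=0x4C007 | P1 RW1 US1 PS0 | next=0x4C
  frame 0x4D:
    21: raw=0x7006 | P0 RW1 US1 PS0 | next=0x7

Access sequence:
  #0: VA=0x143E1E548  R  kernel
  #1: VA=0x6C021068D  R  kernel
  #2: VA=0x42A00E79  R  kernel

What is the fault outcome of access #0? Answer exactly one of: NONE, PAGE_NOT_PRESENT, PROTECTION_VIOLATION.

Trace:
#0 VA=0x143E1E548 (r,kernel):
  [0] read 0x3B idx=5: raw=0x3F007 flags P=1 W=1 U=1 S=0
  [1] read 0x3F idx=31: raw=0x40007 flags P=1 W=1 U=1 S=0
  [2] read 0x40 idx=30: raw=0x44007 flags P=1 W=1 U=1 S=0
  ✓ 0x44548  — 3 lookups
#1 VA=0x6C021068D (r,kernel):
  [0] read 0x3B idx=27: raw=0x47007 flags P=1 W=1 U=1 S=0
  [1] read 0x47 idx=1: raw=0x49007 flags P=1 W=1 U=1 S=0
  [2] read 0x49 idx=16: raw=0x4C007 flags P=1 W=1 U=1 S=0
  ✓ 0x4C68D  — 3 lookups
#2 VA=0x42A00E79 (r,kernel):
  [0] read 0x3B idx=1: raw=0x4D007 flags P=1 W=1 U=1 S=0
  [1] read 0x4D idx=21: raw=0x7006 flags P=0 W=1 U=1 S=0
  ✗ PAGE_NOT_PRESENT  [2 reads]

Access #0 fault: NONE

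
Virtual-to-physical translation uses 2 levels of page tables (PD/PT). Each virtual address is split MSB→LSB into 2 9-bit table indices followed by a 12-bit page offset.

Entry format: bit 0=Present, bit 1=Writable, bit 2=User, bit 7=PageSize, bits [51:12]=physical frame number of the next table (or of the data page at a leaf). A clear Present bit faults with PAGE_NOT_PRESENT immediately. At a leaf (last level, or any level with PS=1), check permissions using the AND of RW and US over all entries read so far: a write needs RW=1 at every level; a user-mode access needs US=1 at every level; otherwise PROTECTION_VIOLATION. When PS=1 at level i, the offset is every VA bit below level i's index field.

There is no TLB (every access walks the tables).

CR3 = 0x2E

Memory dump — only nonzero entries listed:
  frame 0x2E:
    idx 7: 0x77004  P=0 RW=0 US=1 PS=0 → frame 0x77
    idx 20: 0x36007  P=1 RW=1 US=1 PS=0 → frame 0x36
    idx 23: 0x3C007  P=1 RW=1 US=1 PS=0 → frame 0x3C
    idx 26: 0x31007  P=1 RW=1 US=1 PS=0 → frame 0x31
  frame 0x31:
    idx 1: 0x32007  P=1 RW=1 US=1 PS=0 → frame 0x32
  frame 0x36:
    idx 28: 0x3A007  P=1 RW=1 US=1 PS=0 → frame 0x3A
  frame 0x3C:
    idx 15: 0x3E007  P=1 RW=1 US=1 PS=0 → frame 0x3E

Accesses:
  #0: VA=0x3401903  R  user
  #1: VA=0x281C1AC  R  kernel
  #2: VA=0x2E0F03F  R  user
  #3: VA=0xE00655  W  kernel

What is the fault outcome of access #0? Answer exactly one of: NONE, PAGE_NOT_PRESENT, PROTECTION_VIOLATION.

Trace:
#0 VA=0x3401903 (r,user):
  L0 @0x2E[26] → 0x31007  P=1,RW=1,US=1,PS=0
  L1 @0x31[1] → 0x32007  P=1,RW=1,US=1,PS=0
  ⇒ phys 0x32903  [2 reads]
#1 VA=0x281C1AC (r,kernel):
  L0 @0x2E[20] → 0x36007  P=1,RW=1,US=1,PS=0
  L1 @0x36[28] → 0x3A007  P=1,RW=1,US=1,PS=0
  ⇒ phys 0x3A1AC  [2 reads]
#2 VA=0x2E0F03F (r,user):
  L0 @0x2E[23] → 0x3C007  P=1,RW=1,US=1,PS=0
  L1 @0x3C[15] → 0x3E007  P=1,RW=1,US=1,PS=0
  ⇒ phys 0x3E03F  [2 reads]
#3 VA=0xE00655 (w,kernel):
  L0 @0x2E[7] → 0x77004  P=0,RW=0,US=1,PS=0
  ✗ PAGE_NOT_PRESENT  [1 reads]

Access #0 fault: NONE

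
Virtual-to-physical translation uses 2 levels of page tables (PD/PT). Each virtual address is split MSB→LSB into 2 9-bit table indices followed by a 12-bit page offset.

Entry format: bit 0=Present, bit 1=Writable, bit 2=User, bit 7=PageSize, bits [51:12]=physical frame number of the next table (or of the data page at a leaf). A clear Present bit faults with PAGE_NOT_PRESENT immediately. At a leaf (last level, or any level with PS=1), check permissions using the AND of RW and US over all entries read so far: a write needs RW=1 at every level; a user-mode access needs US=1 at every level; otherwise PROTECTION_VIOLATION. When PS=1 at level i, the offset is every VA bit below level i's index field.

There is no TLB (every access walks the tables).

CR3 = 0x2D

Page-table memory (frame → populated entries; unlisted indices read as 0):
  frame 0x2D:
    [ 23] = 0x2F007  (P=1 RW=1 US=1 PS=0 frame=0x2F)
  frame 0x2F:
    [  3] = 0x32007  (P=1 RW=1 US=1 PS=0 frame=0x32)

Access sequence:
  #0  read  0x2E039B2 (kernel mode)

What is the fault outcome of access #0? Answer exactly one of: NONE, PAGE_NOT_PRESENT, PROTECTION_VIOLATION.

Trace:
#0 VA=0x2E039B2 (r,kernel):
  L0 @0x2D[23] → 0x2F007  P=1,RW=1,US=1,PS=0
  L1 @0x2F[3] → 0x32007  P=1,RW=1,US=1,PS=0
  → PA=0x329B2  (2 entries read)

Access #0 fault: NONE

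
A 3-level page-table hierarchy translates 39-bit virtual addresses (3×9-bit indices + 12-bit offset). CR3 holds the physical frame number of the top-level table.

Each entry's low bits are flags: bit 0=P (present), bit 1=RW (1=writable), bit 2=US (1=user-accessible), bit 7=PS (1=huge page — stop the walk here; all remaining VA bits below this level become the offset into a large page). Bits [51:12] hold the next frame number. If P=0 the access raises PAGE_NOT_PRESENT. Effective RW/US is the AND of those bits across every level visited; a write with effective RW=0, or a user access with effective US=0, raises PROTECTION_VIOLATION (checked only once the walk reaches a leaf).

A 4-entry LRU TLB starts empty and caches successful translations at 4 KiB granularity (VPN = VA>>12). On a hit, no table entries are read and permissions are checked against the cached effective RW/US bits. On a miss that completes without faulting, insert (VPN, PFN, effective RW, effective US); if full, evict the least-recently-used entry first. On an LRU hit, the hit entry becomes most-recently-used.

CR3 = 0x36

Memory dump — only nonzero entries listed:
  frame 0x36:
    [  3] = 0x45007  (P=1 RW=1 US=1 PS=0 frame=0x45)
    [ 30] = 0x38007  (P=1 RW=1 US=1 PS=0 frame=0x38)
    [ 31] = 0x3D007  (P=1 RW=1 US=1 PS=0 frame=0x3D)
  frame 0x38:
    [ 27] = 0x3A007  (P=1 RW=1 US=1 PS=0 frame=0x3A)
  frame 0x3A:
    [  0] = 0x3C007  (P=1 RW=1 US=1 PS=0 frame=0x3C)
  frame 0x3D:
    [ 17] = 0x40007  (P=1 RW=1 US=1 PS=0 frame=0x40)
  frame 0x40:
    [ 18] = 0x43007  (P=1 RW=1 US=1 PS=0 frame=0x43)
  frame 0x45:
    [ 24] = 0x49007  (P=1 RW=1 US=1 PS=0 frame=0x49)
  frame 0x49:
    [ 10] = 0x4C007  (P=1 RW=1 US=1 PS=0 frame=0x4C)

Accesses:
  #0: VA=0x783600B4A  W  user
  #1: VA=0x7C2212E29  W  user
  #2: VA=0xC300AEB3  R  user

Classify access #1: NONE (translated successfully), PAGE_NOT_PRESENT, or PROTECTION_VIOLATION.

Per-access translation:
#0 VA=0x783600B4A (w,user):
  lvl0: tbl 0x36, slot 30 ⇒ 0x38007 (P1/RW1/US1/PS0)
  lvl1: tbl 0x38, slot 27 ⇒ 0x3A007 (P1/RW1/US1/PS0)
  lvl2: tbl 0x3A, slot 0 ⇒ 0x3C007 (P1/RW1/US1/PS0)
  ⇒ phys 0x3CB4A  [3 reads]
#1 VA=0x7C2212E29 (w,user):
  lvl0: tbl 0x36, slot 31 ⇒ 0x3D007 (P1/RW1/US1/PS0)
  lvl1: tbl 0x3D, slot 17 ⇒ 0x40007 (P1/RW1/US1/PS0)
  lvl2: tbl 0x40, slot 18 ⇒ 0x43007 (P1/RW1/US1/PS0)
  ⇒ phys 0x43E29  [3 reads]
#2 VA=0xC300AEB3 (r,user):
  lvl0: tbl 0x36, slot 3 ⇒ 0x45007 (P1/RW1/US1/PS0)
  lvl1: tbl 0x45, slot 24 ⇒ 0x49007 (P1/RW1/US1/PS0)
  lvl2: tbl 0x49, slot 10 ⇒ 0x4C007 (P1/RW1/US1/PS0)
  ⇒ phys 0x4CEB3  [3 reads]

Access #1 fault: NONE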